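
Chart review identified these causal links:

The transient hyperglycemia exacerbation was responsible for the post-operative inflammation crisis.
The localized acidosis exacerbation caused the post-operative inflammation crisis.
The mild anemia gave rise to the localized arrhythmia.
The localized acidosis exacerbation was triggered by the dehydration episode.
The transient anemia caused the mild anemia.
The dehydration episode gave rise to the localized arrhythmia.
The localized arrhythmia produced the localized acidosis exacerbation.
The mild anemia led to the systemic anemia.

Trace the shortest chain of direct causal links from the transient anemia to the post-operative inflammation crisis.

the transient anemia → the mild anemia
the mild anemia → the localized arrhythmia
the localized arrhythmia → the localized acidosis exacerbation
the localized acidosis exacerbation → the post-operative inflammation crisis
Length: 4 steps.

the transient anemia → the mild anemia → the localized arrhythmia → the localized acidosis exacerbation → the post-operative inflammation crisis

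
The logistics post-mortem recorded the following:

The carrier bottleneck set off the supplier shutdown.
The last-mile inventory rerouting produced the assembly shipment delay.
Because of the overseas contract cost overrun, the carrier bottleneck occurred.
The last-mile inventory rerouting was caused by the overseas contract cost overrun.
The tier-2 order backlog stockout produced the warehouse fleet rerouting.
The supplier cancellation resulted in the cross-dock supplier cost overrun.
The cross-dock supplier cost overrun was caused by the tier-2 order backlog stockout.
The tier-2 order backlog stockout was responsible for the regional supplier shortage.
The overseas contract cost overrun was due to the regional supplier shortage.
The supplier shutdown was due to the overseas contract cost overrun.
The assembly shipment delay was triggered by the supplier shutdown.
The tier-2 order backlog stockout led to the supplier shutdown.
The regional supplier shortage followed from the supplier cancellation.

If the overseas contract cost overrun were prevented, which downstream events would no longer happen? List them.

Downstream of the overseas contract cost overrun: the last-mile inventory rerouting, the carrier bottleneck, the supplier shutdown, the assembly shipment delay.
Of those, still caused via another path: the supplier shutdown, the assembly shipment delay.
The remainder have no surviving cause.

the carrier bottleneck, the last-mile inventory rerouting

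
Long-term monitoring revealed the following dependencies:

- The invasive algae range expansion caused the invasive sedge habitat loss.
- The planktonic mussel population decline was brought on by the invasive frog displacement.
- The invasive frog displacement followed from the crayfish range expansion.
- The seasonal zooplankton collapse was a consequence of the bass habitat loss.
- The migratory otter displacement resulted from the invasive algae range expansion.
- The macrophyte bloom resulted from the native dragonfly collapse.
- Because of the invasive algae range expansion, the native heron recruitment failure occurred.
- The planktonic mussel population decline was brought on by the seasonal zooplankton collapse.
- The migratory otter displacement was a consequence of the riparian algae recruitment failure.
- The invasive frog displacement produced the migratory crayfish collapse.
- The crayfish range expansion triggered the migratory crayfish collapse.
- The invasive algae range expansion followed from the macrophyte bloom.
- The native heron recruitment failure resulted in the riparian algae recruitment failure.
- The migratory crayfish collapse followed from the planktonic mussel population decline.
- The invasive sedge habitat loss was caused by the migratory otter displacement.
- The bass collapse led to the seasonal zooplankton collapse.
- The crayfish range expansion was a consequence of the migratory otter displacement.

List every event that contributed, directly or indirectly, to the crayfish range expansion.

Immediate cause of the crayfish range expansion: the migratory otter displacement.
Further upstream: the native dragonfly collapse, the macrophyte bloom, the invasive algae range expansion, the native heron recruitment failure, the riparian algae recruitment failure.

the invasive algae range expansion, the macrophyte bloom, the migratory otter displacement, the native dragonfly collapse, the native heron recruitment failure, the riparian algae recruitment failure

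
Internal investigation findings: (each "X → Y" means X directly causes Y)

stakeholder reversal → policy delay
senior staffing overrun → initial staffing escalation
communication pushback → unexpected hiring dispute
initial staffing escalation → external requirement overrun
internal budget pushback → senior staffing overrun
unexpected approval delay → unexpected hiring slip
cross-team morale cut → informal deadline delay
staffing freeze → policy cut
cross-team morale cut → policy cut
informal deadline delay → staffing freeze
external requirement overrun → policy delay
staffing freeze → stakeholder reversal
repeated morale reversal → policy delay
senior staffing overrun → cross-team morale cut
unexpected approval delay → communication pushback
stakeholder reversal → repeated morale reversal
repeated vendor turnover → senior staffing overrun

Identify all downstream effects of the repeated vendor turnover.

the cross-team morale cut, the external requirement overrun, the informal deadline delay, the initial staffing escalation, the policy cut, the policy delay, the repeated morale reversal, the senior staffing overrun, the staffing freeze, the stakeholder reversal

Direct effects: the senior staffing overrun.
2 steps out: the cross-team morale cut, the initial staffing escalation.
3 steps out: the informal deadline delay, the policy cut, the external requirement overrun.
4 steps out: the staffing freeze, the policy delay.
5 steps out: the stakeholder reversal.
6 steps out: the repeated morale reversal.
Not reachable from it: the unexpected approval delay, the internal budget pushback, the communication pushback, the unexpected hiring slip, the unexpected hiring dispute.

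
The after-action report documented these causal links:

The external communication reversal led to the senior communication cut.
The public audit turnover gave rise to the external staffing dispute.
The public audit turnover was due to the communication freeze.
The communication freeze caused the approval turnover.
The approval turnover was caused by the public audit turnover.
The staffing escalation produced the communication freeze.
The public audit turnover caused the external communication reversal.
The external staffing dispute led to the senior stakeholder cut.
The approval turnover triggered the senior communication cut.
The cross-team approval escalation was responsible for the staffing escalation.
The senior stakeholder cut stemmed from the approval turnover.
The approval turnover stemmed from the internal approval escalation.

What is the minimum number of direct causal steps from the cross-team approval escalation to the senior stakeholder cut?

4

Shortest chain: the cross-team approval escalation → the staffing escalation → the communication freeze → the approval turnover → the senior stakeholder cut.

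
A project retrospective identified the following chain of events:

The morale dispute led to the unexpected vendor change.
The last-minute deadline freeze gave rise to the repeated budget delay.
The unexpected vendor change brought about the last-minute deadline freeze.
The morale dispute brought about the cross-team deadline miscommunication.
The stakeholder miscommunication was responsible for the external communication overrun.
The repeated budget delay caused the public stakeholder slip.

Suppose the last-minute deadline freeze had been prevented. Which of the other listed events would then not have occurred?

Downstream of the last-minute deadline freeze: the repeated budget delay, the public stakeholder slip.

the public stakeholder slip, the repeated budget delay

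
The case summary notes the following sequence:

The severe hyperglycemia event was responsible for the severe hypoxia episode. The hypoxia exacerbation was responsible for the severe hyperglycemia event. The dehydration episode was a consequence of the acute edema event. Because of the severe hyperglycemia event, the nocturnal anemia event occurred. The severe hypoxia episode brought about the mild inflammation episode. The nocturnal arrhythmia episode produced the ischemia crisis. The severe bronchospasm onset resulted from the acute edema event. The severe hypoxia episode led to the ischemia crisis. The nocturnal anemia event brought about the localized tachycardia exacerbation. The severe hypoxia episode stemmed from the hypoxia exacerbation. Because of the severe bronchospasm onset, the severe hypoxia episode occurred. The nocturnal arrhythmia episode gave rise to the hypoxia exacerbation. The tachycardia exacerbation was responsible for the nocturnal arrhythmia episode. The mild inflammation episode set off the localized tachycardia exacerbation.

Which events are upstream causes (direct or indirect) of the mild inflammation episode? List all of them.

Immediate cause of the mild inflammation episode: the severe hypoxia episode.
Further upstream: the acute edema event, the tachycardia exacerbation, the nocturnal arrhythmia episode, the hypoxia exacerbation, the severe bronchospasm onset, the severe hyperglycemia event.

the acute edema event, the hypoxia exacerbation, the nocturnal arrhythmia episode, the severe bronchospasm onset, the severe hyperglycemia event, the severe hypoxia episode, the tachycardia exacerbation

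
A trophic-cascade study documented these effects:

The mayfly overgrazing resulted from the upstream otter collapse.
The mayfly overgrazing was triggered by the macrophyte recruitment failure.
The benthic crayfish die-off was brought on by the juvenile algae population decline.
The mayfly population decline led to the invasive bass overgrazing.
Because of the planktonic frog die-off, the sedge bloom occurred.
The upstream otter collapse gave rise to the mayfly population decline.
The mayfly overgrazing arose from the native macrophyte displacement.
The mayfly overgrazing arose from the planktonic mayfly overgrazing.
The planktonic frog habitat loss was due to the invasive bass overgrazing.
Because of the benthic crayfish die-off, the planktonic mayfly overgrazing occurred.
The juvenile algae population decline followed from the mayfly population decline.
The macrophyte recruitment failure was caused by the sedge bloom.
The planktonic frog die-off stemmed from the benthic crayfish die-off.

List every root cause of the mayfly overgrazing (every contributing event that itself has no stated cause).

the native macrophyte displacement, the upstream otter collapse

Tracing upstream from the mayfly overgrazing: the mayfly overgrazing ← the upstream otter collapse.
A separate upstream branch: the mayfly overgrazing ← the native macrophyte displacement.
Each of those chain origins has no stated cause.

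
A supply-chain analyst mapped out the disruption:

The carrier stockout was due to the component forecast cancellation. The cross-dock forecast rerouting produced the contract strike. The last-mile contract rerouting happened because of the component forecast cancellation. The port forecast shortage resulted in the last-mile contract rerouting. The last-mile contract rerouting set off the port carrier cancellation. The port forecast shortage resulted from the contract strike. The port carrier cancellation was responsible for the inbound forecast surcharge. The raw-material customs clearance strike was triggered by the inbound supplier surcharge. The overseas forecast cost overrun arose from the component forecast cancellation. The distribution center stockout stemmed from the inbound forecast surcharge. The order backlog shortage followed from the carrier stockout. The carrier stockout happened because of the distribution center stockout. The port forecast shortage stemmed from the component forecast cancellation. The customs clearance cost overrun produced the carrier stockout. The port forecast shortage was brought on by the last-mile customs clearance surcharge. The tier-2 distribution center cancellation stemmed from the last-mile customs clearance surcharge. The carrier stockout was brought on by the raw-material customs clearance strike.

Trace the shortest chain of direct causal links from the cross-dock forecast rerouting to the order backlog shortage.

the cross-dock forecast rerouting → the contract strike
the contract strike → the port forecast shortage
the port forecast shortage → the last-mile contract rerouting
the last-mile contract rerouting → the port carrier cancellation
the port carrier cancellation → the inbound forecast surcharge
the inbound forecast surcharge → the distribution center stockout
the distribution center stockout → the carrier stockout
the carrier stockout → the order backlog shortage
Length: 8 steps.

the cross-dock forecast rerouting → the contract strike → the port forecast shortage → the last-mile contract rerouting → the port carrier cancellation → the inbound forecast surcharge → the distribution center stockout → the carrier stockout → the order backlog shortage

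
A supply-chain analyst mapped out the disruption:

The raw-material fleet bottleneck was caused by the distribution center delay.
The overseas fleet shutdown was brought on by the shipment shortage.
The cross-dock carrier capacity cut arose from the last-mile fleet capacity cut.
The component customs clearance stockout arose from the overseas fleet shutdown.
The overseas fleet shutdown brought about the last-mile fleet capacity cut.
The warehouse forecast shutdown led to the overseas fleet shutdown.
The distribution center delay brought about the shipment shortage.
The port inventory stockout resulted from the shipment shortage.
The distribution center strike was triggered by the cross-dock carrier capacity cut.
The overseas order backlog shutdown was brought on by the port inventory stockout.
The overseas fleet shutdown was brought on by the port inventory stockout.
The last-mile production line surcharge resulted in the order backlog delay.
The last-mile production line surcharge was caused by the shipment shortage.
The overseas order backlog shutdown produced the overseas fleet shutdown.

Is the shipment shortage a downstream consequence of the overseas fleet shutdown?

The overseas fleet shutdown leads to the last-mile fleet capacity cut, the cross-dock carrier capacity cut, the component customs clearance stockout, the distribution center strike; the shipment shortage is not among them.

No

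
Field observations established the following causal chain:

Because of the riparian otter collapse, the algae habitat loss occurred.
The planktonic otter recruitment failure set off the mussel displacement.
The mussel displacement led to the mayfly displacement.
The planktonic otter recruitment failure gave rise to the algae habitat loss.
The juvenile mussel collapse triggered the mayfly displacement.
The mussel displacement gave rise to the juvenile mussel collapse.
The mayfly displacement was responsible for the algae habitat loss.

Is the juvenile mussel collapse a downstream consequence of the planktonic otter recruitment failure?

There is a causal chain: the planktonic otter recruitment failure → the mussel displacement → the juvenile mussel collapse.

Yes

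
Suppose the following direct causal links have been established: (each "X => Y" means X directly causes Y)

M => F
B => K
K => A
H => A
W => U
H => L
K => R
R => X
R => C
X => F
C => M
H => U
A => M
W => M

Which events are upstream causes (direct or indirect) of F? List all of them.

Immediate causes of F: M, X.
Further upstream: H, B, W, K, A, R, C.

A, B, C, H, K, M, R, W, X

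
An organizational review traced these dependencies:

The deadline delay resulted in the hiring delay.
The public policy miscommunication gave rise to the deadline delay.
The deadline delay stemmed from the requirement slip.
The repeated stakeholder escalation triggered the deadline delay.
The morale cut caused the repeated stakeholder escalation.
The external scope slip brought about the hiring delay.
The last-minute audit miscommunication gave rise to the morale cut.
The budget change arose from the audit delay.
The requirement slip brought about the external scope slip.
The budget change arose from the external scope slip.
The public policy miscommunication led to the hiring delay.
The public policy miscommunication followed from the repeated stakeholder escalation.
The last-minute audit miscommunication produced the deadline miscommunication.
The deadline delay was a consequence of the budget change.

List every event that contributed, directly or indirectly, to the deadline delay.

the audit delay, the budget change, the external scope slip, the last-minute audit miscommunication, the morale cut, the public policy miscommunication, the repeated stakeholder escalation, the requirement slip

Immediate causes of the deadline delay: the requirement slip, the repeated stakeholder escalation, the budget change, the public policy miscommunication.
Further upstream: the last-minute audit miscommunication, the morale cut, the external scope slip, the audit delay.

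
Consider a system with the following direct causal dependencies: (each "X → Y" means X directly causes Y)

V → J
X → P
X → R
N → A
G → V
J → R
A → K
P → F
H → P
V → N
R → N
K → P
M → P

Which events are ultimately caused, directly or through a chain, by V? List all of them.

A, F, J, K, N, P, R

Direct effects: J, N.
2 steps out: R, A.
3 steps out: K.
4 steps out: P.
5 steps out: F.
Not reachable from it: G, X, M, H.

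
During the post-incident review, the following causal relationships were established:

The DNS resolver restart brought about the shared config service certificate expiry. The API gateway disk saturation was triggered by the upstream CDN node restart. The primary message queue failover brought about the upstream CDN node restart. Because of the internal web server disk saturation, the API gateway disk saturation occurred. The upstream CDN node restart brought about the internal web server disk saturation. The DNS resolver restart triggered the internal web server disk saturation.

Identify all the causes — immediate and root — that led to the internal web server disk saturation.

the DNS resolver restart, the primary message queue failover, the upstream CDN node restart

Immediate causes of the internal web server disk saturation: the DNS resolver restart, the upstream CDN node restart.
Further upstream: the primary message queue failover.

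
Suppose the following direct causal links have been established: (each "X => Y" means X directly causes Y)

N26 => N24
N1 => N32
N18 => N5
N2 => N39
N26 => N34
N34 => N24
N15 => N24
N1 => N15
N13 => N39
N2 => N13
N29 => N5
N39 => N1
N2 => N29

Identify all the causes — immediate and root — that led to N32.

Immediate cause of N32: N1.
Further upstream: N2, N13, N39.

N1, N13, N2, N39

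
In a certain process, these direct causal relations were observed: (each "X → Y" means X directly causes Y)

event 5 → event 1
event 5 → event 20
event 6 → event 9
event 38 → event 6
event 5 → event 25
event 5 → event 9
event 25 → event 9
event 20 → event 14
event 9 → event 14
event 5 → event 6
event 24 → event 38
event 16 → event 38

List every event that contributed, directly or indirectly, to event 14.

event 16, event 20, event 24, event 25, event 38, event 5, event 6, event 9

Immediate causes of event 14: event 20, event 9.
Further upstream: event 24, event 5, event 16, event 25, event 38, event 6.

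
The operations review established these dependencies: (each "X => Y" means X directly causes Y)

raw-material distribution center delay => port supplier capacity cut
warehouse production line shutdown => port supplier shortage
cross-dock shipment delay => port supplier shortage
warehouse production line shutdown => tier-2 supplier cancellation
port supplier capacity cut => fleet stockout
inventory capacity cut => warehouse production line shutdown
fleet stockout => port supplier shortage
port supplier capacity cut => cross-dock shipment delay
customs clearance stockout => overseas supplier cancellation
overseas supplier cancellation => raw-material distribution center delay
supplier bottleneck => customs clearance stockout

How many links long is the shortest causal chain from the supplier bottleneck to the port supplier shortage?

6

Shortest chain: the supplier bottleneck → the customs clearance stockout → the overseas supplier cancellation → the raw-material distribution center delay → the port supplier capacity cut → the fleet stockout → the port supplier shortage.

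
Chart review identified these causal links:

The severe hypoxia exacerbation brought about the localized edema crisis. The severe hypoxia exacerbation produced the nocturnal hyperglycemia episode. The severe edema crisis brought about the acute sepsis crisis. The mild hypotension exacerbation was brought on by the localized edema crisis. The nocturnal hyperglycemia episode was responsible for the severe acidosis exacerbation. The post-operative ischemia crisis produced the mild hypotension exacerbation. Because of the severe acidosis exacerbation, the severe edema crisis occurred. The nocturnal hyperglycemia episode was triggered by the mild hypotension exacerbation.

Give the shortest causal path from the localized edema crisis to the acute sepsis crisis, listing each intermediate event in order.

the localized edema crisis → the mild hypotension exacerbation → the nocturnal hyperglycemia episode → the severe acidosis exacerbation → the severe edema crisis → the acute sepsis crisis

the localized edema crisis → the mild hypotension exacerbation
the mild hypotension exacerbation → the nocturnal hyperglycemia episode
the nocturnal hyperglycemia episode → the severe acidosis exacerbation
the severe acidosis exacerbation → the severe edema crisis
the severe edema crisis → the acute sepsis crisis
Length: 5 steps.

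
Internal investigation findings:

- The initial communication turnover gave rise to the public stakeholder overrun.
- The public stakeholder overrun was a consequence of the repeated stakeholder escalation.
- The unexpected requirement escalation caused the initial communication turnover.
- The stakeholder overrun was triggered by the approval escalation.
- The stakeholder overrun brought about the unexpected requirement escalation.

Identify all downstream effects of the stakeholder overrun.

the initial communication turnover, the public stakeholder overrun, the unexpected requirement escalation

Direct effects: the unexpected requirement escalation.
2 steps out: the initial communication turnover.
3 steps out: the public stakeholder overrun.
Not reachable from it: the approval escalation, the repeated stakeholder escalation.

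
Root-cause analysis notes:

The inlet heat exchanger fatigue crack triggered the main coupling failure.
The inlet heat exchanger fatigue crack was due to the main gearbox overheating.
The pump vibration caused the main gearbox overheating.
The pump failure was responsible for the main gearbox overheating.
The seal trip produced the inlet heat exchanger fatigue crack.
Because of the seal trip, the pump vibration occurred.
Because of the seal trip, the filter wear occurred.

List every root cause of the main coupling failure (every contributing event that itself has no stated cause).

Tracing upstream from the main coupling failure: the main coupling failure ← the inlet heat exchanger fatigue crack ← the seal trip.
A separate upstream branch: the main coupling failure ← the inlet heat exchanger fatigue crack ← the main gearbox overheating ← the pump failure.
Each of those chain origins has no stated cause.

the pump failure, the seal trip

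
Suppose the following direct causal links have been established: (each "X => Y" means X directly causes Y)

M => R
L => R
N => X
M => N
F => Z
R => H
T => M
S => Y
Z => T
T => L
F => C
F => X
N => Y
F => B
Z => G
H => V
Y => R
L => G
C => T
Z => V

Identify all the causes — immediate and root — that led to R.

C, F, L, M, N, S, T, Y, Z

Immediate causes of R: M, Y, L.
Further upstream: F, Z, C, T, N, S.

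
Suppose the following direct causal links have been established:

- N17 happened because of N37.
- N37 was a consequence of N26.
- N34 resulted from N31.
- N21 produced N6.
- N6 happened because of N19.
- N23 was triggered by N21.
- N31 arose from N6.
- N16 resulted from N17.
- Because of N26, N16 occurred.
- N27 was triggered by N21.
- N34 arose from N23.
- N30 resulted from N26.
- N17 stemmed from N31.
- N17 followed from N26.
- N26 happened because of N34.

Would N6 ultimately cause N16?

There is a causal chain: N6 → N31 → N17 → N16.

Yes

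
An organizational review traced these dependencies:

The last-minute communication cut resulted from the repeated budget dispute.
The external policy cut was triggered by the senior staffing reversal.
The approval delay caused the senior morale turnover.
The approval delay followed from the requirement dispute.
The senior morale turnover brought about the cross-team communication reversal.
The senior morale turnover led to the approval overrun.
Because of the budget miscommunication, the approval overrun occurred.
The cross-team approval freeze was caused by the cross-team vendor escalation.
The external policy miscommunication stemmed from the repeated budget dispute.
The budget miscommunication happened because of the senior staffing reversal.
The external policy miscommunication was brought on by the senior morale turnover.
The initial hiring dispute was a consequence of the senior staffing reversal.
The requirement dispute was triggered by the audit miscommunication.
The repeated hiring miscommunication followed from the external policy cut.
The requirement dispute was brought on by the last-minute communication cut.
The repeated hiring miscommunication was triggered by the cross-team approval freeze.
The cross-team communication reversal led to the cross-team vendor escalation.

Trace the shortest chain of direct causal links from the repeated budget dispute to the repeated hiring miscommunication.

the repeated budget dispute → the last-minute communication cut → the requirement dispute → the approval delay → the senior morale turnover → the cross-team communication reversal → the cross-team vendor escalation → the cross-team approval freeze → the repeated hiring miscommunication

the repeated budget dispute → the last-minute communication cut
the last-minute communication cut → the requirement dispute
the requirement dispute → the approval delay
the approval delay → the senior morale turnover
the senior morale turnover → the cross-team communication reversal
the cross-team communication reversal → the cross-team vendor escalation
the cross-team vendor escalation → the cross-team approval freeze
the cross-team approval freeze → the repeated hiring miscommunication
Length: 8 steps.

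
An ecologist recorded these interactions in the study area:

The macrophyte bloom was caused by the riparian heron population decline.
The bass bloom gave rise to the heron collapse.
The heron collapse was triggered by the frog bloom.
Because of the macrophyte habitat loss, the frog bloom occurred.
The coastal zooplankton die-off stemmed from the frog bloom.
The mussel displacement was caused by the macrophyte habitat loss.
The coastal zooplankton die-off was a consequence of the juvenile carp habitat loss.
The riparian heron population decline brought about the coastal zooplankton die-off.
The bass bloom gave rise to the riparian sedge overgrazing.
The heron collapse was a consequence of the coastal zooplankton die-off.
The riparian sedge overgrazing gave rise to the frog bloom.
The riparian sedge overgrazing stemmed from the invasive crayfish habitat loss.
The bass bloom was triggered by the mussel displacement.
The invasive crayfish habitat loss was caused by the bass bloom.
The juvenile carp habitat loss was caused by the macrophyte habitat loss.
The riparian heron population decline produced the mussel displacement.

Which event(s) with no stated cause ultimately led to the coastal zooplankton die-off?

the macrophyte habitat loss, the riparian heron population decline

Tracing upstream from the coastal zooplankton die-off: the coastal zooplankton die-off ← the juvenile carp habitat loss ← the macrophyte habitat loss.
A separate upstream branch: the coastal zooplankton die-off ← the riparian heron population decline.
Each of those chain origins has no stated cause.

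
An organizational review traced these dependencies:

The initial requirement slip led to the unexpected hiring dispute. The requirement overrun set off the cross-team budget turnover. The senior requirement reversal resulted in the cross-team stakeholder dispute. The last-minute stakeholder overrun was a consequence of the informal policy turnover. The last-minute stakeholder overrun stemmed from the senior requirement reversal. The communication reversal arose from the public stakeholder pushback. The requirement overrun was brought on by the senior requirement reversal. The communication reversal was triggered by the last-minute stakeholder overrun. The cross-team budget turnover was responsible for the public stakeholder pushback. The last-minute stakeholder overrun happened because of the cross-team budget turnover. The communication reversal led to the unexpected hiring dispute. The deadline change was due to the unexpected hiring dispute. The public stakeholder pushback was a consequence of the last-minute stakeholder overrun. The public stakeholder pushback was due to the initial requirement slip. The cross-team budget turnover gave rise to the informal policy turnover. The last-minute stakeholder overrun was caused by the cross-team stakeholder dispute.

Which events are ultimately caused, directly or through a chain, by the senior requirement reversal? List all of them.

Direct effects: the cross-team stakeholder dispute, the requirement overrun, the last-minute stakeholder overrun.
2 steps out: the cross-team budget turnover, the public stakeholder pushback, the communication reversal.
3 steps out: the informal policy turnover, the unexpected hiring dispute.
4 steps out: the deadline change.
Not reachable from it: the initial requirement slip.

the communication reversal, the cross-team budget turnover, the cross-team stakeholder dispute, the deadline change, the informal policy turnover, the last-minute stakeholder overrun, the public stakeholder pushback, the requirement overrun, the unexpected hiring dispute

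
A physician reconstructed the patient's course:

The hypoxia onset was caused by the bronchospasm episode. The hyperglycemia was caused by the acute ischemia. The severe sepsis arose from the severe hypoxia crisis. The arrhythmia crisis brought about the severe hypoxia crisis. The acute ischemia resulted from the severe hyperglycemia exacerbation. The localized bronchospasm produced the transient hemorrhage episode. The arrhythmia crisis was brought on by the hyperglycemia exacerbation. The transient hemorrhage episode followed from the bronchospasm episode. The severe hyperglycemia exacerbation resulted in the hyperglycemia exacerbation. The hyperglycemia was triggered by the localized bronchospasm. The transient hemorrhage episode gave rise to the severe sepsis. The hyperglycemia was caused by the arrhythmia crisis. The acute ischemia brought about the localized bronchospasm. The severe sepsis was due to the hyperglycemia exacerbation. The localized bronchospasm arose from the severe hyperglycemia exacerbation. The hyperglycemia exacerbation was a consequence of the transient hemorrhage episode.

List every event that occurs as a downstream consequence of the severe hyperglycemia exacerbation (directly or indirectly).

Direct effects: the acute ischemia, the localized bronchospasm, the hyperglycemia exacerbation.
2 steps out: the transient hemorrhage episode, the arrhythmia crisis, the hyperglycemia, the severe sepsis.
3 steps out: the severe hypoxia crisis.
Not reachable from it: the bronchospasm episode, the hypoxia onset.

the acute ischemia, the arrhythmia crisis, the hyperglycemia, the hyperglycemia exacerbation, the localized bronchospasm, the severe hypoxia crisis, the severe sepsis, the transient hemorrhage episode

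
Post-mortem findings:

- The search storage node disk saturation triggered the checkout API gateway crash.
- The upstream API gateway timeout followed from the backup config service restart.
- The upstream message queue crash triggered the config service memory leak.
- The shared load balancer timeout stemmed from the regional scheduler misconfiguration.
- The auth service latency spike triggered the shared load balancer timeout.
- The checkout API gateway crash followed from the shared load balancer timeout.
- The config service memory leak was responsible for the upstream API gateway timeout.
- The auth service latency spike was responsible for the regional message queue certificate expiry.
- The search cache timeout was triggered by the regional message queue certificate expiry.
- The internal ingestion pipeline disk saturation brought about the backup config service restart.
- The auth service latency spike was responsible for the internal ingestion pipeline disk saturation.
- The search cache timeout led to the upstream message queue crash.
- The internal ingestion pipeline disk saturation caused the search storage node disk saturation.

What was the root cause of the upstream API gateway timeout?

the auth service latency spike

Tracing upstream from the upstream API gateway timeout: the upstream API gateway timeout ← the backup config service restart ← the internal ingestion pipeline disk saturation ← the auth service latency spike.
The auth service latency spike has no stated cause, so it is the root.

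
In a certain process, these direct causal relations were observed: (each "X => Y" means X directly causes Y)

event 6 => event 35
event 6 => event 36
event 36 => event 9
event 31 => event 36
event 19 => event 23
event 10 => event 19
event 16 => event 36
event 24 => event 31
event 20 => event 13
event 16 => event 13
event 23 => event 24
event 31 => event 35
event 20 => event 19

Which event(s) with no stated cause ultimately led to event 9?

event 10, event 16, event 20, event 6

Tracing upstream from event 9: event 9 ← event 36 ← event 31 ← event 24 ← event 23 ← event 19 ← event 20.
A separate upstream branch: event 9 ← event 36 ← event 31 ← event 24 ← event 23 ← event 19 ← event 10.
A separate upstream branch: event 9 ← event 36 ← event 6.
A separate upstream branch: event 9 ← event 36 ← event 16.
Each of those chain origins has no stated cause.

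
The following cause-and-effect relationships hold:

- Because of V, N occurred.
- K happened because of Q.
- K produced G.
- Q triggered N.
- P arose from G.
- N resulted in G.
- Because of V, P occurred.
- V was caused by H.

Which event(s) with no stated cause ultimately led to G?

Tracing upstream from G: G ← K ← Q.
A separate upstream branch: G ← N ← V ← H.
Each of those chain origins has no stated cause.

H, Q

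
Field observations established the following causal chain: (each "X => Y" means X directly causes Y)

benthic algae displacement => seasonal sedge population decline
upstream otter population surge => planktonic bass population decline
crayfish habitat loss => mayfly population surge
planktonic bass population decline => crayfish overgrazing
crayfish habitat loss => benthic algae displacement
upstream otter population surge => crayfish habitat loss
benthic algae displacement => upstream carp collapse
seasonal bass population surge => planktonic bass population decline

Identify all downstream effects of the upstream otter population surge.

Direct effects: the planktonic bass population decline, the crayfish habitat loss.
2 steps out: the mayfly population surge, the crayfish overgrazing, the benthic algae displacement.
3 steps out: the seasonal sedge population decline, the upstream carp collapse.
Not reachable from it: the seasonal bass population surge.

the benthic algae displacement, the crayfish habitat loss, the crayfish overgrazing, the mayfly population surge, the planktonic bass population decline, the seasonal sedge population decline, the upstream carp collapse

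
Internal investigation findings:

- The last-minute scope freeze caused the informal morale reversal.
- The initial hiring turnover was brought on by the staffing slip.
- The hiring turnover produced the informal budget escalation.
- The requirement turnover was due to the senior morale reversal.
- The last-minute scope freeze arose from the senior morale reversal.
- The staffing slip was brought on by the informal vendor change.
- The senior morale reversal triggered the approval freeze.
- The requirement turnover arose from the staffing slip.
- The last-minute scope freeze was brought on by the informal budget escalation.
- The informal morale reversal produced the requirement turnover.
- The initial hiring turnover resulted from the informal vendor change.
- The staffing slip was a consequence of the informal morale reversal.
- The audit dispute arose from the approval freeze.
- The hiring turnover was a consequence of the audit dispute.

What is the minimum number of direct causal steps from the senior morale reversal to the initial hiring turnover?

Shortest chain: the senior morale reversal → the last-minute scope freeze → the informal morale reversal → the staffing slip → the initial hiring turnover.

4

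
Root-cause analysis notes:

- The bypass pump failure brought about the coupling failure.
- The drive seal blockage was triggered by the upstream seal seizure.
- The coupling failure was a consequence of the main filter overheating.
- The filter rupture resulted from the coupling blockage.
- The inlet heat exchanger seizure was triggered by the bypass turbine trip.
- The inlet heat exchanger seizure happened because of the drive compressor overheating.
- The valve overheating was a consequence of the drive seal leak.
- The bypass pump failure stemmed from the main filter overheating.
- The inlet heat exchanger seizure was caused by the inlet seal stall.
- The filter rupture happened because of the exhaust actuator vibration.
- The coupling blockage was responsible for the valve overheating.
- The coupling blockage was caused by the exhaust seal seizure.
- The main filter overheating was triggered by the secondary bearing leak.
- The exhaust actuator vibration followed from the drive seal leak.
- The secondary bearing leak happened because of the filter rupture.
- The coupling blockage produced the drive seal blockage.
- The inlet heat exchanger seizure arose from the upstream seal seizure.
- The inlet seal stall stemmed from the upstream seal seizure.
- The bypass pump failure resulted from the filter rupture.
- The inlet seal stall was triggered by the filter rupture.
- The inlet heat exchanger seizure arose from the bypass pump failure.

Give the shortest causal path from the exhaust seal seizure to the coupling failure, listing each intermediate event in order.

the exhaust seal seizure → the coupling blockage
the coupling blockage → the filter rupture
the filter rupture → the bypass pump failure
the bypass pump failure → the coupling failure
Length: 4 steps.

the exhaust seal seizure → the coupling blockage → the filter rupture → the bypass pump failure → the coupling failure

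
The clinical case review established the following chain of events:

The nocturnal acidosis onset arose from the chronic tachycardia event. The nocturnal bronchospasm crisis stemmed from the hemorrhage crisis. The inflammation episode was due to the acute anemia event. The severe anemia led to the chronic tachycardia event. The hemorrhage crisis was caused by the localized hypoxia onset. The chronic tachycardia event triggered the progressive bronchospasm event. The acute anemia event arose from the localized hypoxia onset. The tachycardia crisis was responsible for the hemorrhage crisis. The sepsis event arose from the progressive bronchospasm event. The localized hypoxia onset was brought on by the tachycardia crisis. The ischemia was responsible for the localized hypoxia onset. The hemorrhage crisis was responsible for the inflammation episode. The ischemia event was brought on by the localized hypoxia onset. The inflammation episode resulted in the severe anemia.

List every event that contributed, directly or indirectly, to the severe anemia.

Immediate cause of the severe anemia: the inflammation episode.
Further upstream: the tachycardia crisis, the localized hypoxia onset, the hemorrhage crisis, the acute anemia event, the ischemia.

the acute anemia event, the hemorrhage crisis, the inflammation episode, the ischemia, the localized hypoxia onset, the tachycardia crisis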